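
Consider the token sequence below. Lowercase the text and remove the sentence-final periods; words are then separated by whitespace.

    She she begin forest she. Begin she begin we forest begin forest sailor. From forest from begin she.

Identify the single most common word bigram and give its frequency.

Bigram frequencies (highest first):
  she begin: 3
  begin forest: 2
  begin she: 2
  she she: 1
  forest she: 1
  begin we: 1
  … (7 more, each ≤ 1)

"she begin", 3 times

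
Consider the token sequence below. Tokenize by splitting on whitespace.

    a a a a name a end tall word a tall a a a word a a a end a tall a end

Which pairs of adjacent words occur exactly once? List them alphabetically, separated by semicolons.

a name; a word; end a; end tall; name a; tall word

Bigram counts meeting the condition (exactly once):
  a name: 1
  a word: 1
  end a: 1
  end tall: 1
  name a: 1
  tall word: 1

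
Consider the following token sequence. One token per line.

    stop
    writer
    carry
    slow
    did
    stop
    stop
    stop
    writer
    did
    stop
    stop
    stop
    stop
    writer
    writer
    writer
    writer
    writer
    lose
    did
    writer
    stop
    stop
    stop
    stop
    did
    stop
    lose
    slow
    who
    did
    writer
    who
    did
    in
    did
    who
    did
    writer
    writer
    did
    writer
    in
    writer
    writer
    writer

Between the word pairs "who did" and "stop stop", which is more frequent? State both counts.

"stop stop" (8 vs 3)

"who did": 3 occurrences
"stop stop": 8 occurrences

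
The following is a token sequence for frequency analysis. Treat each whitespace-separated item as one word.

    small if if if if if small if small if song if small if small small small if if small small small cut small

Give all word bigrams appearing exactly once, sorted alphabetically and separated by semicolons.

cut small; if song; small cut; song if

Bigram counts meeting the condition (exactly once):
  cut small: 1
  if song: 1
  small cut: 1
  song if: 1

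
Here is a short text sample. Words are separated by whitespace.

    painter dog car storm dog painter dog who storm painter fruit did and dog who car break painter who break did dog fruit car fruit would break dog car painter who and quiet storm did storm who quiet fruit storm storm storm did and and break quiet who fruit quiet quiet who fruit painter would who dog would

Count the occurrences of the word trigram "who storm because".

Scanning the 56 overlapping trigram windows for "who storm because":
  (none found)

0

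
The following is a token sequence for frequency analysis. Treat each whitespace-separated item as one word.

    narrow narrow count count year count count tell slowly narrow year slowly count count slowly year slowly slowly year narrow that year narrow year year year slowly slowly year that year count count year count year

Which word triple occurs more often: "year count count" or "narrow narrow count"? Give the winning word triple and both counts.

"year count count" (2 vs 1)

"year count count": 2 occurrences
"narrow narrow count": 1 occurrence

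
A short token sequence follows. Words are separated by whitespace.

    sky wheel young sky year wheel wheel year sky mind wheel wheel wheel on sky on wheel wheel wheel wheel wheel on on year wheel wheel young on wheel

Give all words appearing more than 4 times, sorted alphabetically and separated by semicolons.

Unigram counts meeting the condition (more than 4 times):
  on: 5
  wheel: 14

on; wheel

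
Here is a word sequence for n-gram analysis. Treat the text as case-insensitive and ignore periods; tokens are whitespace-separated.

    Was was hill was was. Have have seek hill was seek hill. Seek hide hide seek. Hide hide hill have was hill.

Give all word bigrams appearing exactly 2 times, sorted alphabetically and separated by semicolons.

Bigram counts meeting the condition (exactly 2 times):
  hide hide: 2
  hill was: 2
  seek hide: 2
  seek hill: 2
  was hill: 2
  was was: 2

hide hide; hill was; seek hide; seek hill; was hill; was was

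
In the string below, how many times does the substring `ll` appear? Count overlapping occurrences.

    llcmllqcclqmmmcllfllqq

Sliding a length-2 window over the 22 characters (21 positions):
  position 1–2: ll
  position 5–6: ll
  position 16–17: ll
  position 19–20: ll

4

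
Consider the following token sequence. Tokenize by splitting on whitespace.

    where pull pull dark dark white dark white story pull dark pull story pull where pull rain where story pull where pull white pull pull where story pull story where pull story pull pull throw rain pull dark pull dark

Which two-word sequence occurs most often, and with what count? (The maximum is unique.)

"story pull", 5 times

Bigram frequencies (highest first):
  story pull: 5
  where pull: 4
  pull dark: 4
  pull pull: 3
  pull story: 3
  pull where: 3
  … (14 more, each ≤ 2)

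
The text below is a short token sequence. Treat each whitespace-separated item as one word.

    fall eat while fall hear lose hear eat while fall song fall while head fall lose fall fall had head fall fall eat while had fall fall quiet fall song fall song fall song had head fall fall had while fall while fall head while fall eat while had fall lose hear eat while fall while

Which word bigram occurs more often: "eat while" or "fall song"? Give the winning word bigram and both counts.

"eat while" (5 vs 4)

"eat while": 5 occurrences
"fall song": 4 occurrences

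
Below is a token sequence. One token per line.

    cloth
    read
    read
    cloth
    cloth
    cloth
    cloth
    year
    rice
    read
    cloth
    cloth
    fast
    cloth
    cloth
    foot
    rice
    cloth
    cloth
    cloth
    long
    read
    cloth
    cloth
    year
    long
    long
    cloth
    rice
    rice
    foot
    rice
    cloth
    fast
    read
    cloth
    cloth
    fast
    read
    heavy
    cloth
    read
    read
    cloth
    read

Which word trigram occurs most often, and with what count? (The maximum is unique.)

"read cloth cloth", 4 times

Trigram frequencies (highest first):
  read cloth cloth: 4
  cloth cloth cloth: 3
  cloth read read: 2
  read read cloth: 2
  cloth cloth year: 2
  cloth cloth fast: 2
  … (26 more, each ≤ 2)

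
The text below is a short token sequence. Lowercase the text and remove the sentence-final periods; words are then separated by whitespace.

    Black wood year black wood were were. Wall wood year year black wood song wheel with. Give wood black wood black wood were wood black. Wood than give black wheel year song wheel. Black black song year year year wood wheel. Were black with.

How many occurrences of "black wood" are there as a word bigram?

6

Scanning the 43 overlapping bigram windows for "black wood":
  position 1–2: black wood
  position 4–5: black wood
  position 12–13: black wood
  position 19–20: black wood
  position 21–22: black wood
  position 25–26: black wood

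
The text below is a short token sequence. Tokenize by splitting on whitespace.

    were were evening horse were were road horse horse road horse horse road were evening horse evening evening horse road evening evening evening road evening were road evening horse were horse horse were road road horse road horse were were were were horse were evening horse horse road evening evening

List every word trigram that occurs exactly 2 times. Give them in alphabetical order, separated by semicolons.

evening horse were; horse road evening; horse road horse; horse were were; road evening evening; road horse horse; were were were

Trigram counts meeting the condition (exactly 2 times):
  evening horse were: 2
  horse road evening: 2
  horse road horse: 2
  horse were were: 2
  road evening evening: 2
  road horse horse: 2
  were were were: 2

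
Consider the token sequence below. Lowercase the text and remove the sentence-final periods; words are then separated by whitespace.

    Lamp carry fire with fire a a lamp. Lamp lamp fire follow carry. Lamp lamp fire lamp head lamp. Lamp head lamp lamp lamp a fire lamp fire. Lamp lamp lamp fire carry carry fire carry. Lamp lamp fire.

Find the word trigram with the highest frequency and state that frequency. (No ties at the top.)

"lamp lamp fire", 4 times

Trigram frequencies (highest first):
  lamp lamp fire: 4
  lamp lamp lamp: 3
  carry lamp lamp: 2
  lamp fire lamp: 2
  lamp head lamp: 2
  head lamp lamp: 2
  … (22 more, each ≤ 1)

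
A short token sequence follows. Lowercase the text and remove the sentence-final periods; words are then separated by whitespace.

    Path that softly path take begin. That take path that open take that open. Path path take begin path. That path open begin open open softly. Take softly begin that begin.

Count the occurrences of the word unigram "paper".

0

Scanning the 31 tokens for "paper":
  (none found)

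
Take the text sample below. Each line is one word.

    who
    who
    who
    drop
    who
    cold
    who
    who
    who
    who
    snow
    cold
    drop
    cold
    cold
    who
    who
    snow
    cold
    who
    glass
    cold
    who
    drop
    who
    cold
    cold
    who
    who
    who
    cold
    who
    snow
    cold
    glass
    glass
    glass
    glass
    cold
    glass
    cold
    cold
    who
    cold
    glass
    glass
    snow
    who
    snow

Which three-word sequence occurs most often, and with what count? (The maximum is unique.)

"who who who", 4 times

Trigram frequencies (highest first):
  who who who: 4
  cold who who: 3
  who snow cold: 3
  cold cold who: 3
  who drop who: 2
  drop who cold: 2
  … (26 more, each ≤ 2)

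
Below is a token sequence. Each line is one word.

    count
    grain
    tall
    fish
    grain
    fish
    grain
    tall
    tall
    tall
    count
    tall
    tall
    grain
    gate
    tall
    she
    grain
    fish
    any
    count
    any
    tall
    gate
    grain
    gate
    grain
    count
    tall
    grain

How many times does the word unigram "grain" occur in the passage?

Scanning the 30 tokens for "grain":
  position 2: grain
  position 5: grain
  position 7: grain
  position 14: grain
  position 18: grain
  position 25: grain
  position 27: grain
  position 30: grain

8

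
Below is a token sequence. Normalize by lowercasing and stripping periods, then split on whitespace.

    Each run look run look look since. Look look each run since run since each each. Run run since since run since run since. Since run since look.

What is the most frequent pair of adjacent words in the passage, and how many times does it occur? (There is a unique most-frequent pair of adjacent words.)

Bigram frequencies (highest first):
  run since: 6
  since run: 4
  each run: 3
  run look: 2
  look look: 2
  since look: 2
  … (7 more, each ≤ 2)

"run since", 6 times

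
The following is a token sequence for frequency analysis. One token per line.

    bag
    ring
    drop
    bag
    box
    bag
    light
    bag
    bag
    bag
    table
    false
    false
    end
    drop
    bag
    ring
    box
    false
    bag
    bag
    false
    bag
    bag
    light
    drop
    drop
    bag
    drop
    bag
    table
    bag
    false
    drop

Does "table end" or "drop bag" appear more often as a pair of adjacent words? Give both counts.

"drop bag" (4 vs 0)

"table end": 0 occurrences
"drop bag": 4 occurrences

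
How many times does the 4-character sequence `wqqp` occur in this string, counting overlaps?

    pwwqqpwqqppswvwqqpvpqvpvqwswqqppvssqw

4

Sliding a length-4 window over the 37 characters (34 positions):
  position 3–6: wqqp
  position 7–10: wqqp
  position 15–18: wqqp
  position 28–31: wqqp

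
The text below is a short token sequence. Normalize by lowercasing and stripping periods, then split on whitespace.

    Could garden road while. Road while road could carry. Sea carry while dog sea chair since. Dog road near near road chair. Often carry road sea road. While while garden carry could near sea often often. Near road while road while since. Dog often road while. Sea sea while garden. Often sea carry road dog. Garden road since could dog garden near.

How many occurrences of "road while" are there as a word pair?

6

Scanning the 61 overlapping bigram windows for "road while":
  position 3–4: road while
  position 5–6: road while
  position 27–28: road while
  position 38–39: road while
  position 40–41: road while
  position 45–46: road while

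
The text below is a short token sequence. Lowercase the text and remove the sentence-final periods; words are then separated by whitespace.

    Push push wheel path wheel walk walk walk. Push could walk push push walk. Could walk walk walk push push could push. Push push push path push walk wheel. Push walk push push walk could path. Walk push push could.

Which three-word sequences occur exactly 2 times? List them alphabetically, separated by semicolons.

push push could; push push push; push push walk; push walk could; walk walk push; walk walk walk

Trigram counts meeting the condition (exactly 2 times):
  push push could: 2
  push push push: 2
  push push walk: 2
  push walk could: 2
  walk walk push: 2
  walk walk walk: 2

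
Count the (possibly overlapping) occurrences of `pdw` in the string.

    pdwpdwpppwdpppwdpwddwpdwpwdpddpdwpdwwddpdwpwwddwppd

6

Sliding a length-3 window over the 51 characters (49 positions):
  position 1–3: pdw
  position 4–6: pdw
  position 22–24: pdw
  position 31–33: pdw
  position 34–36: pdw
  position 40–42: pdw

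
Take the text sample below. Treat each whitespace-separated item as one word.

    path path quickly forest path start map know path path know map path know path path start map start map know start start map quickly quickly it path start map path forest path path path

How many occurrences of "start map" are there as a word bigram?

Scanning the 34 overlapping bigram windows for "start map":
  position 6–7: start map
  position 17–18: start map
  position 19–20: start map
  position 23–24: start map
  position 29–30: start map

5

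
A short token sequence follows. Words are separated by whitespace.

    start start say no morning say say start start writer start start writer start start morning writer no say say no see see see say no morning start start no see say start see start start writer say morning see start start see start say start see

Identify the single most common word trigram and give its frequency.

"start start writer", 3 times

Trigram frequencies (highest first):
  start start writer: 3
  say no morning: 2
  start writer start: 2
  writer start start: 2
  say start see: 2
  start see start: 2
  … (31 more, each ≤ 2)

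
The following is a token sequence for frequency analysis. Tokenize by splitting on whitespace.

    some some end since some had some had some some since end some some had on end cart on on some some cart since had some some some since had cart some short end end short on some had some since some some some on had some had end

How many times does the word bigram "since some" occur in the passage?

2

Scanning the 48 overlapping bigram windows for "since some":
  position 4–5: since some
  position 41–42: since some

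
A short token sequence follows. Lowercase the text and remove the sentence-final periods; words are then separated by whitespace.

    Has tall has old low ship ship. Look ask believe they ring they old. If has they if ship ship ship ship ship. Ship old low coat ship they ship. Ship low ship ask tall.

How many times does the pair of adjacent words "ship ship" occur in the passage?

Scanning the 34 overlapping bigram windows for "ship ship":
  position 6–7: ship ship
  position 19–20: ship ship
  position 20–21: ship ship
  position 21–22: ship ship
  position 22–23: ship ship
  position 23–24: ship ship
  position 30–31: ship ship

7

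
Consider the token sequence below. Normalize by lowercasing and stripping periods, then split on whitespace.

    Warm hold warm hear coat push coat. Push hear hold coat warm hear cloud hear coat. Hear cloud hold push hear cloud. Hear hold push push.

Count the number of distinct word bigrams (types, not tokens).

26 tokens → 25 bigram windows in total.
Repeated bigrams (each contributes count−1 duplicates):
  hear cloud: 3
  cloud hear: 2
  coat push: 2
  hear coat: 2
  hear hold: 2
  hold push: 2
  push hear: 2
  warm hear: 2
9 duplicate windows → 25 − 9 = 16 distinct.

16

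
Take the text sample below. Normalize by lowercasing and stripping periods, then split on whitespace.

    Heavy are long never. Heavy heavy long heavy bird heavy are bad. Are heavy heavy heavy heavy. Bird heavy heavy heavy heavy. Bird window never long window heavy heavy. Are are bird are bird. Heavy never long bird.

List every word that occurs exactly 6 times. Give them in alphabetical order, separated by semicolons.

are; bird

Unigram counts meeting the condition (exactly 6 times):
  are: 6
  bird: 6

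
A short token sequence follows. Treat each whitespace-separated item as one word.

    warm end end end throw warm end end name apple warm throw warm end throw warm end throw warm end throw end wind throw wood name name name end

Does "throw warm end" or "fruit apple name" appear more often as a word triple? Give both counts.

"throw warm end" (4 vs 0)

"throw warm end": 4 occurrences
"fruit apple name": 0 occurrences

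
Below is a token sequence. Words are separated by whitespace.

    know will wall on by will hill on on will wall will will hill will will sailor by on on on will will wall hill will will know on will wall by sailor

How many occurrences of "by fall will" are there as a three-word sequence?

Scanning the 31 overlapping trigram windows for "by fall will":
  (none found)

0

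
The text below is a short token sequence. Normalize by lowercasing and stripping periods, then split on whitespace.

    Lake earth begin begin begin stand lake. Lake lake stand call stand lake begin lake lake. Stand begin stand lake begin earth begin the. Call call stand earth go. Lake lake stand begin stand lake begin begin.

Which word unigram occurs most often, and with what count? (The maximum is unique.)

"lake", 11 times

Unigram frequencies (highest first):
  lake: 11
  begin: 10
  stand: 8
  earth: 3
  call: 3
  the: 1
  … (1 more, each ≤ 1)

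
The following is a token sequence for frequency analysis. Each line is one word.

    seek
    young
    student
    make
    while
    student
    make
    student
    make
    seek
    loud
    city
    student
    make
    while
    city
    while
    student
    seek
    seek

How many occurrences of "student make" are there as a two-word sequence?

Scanning the 19 overlapping bigram windows for "student make":
  position 3–4: student make
  position 6–7: student make
  position 8–9: student make
  position 13–14: student make

4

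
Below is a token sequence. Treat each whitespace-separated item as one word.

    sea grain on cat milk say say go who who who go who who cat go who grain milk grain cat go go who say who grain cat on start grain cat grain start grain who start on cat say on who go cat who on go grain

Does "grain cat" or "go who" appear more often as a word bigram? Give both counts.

"grain cat": 3 occurrences
"go who": 4 occurrences

"go who" (4 vs 3)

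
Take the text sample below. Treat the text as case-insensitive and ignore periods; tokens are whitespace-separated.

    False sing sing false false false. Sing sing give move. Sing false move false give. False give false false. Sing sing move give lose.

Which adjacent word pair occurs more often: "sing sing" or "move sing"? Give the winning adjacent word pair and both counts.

"sing sing" (3 vs 1)

"sing sing": 3 occurrences
"move sing": 1 occurrence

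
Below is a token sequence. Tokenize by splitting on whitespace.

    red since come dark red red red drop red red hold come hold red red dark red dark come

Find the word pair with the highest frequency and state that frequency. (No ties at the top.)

Bigram frequencies (highest first):
  red red: 4
  dark red: 2
  red dark: 2
  red since: 1
  since come: 1
  come dark: 1
  … (7 more, each ≤ 1)

"red red", 4 times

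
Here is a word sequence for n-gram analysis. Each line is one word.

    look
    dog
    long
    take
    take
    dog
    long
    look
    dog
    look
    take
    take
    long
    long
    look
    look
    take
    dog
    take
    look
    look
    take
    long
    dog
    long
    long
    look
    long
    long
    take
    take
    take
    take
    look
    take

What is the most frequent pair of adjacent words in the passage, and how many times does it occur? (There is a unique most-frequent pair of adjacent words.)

Bigram frequencies (highest first):
  take take: 5
  look take: 4
  dog long: 3
  long look: 3
  long long: 3
  look dog: 2
  … (9 more, each ≤ 2)

"take take", 5 times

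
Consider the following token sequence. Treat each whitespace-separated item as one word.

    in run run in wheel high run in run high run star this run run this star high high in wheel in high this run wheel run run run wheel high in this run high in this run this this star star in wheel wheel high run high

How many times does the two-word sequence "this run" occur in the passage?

Scanning the 47 overlapping bigram windows for "this run":
  position 13–14: this run
  position 24–25: this run
  position 33–34: this run
  position 37–38: this run

4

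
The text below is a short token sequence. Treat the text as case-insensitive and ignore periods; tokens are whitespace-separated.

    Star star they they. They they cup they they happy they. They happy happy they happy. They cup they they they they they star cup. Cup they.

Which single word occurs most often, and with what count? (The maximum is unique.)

Unigram frequencies (highest first):
  they: 16
  cup: 4
  happy: 4
  star: 3

"they", 16 times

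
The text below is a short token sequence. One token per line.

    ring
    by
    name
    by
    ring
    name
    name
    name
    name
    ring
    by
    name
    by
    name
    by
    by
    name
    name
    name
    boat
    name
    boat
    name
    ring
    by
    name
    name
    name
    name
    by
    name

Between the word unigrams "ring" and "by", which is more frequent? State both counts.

"ring": 4 occurrences
"by": 8 occurrences

"by" (8 vs 4)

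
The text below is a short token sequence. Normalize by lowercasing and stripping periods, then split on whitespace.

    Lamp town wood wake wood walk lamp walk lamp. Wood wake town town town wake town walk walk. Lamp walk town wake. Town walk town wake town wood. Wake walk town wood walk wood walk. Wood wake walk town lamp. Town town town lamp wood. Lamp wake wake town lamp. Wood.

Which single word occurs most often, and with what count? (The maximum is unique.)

Unigram frequencies (highest first):
  town: 15
  walk: 10
  wood: 9
  wake: 9
  lamp: 8

"town", 15 times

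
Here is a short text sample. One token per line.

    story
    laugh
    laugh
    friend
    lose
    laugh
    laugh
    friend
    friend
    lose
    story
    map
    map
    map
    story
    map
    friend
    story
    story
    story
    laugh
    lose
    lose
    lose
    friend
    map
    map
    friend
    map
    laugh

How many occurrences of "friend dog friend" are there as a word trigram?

Scanning the 28 overlapping trigram windows for "friend dog friend":
  (none found)

0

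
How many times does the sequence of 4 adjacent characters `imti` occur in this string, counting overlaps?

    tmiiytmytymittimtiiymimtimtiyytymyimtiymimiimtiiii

Sliding a length-4 window over the 50 characters (47 positions):
  position 15–18: imti
  position 22–25: imti
  position 25–28: imti
  position 35–38: imti
  position 44–47: imti

5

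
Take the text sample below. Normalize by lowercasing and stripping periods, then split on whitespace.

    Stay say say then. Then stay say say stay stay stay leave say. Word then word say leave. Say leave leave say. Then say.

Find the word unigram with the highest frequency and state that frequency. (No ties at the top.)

"say", 9 times

Unigram frequencies (highest first):
  say: 9
  stay: 5
  then: 4
  leave: 4
  word: 2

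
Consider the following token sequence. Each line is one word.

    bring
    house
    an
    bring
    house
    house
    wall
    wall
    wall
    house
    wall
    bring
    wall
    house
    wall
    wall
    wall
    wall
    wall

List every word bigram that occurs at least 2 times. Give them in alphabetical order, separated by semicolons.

Bigram counts meeting the condition (at least 2 times):
  bring house: 2
  house wall: 3
  wall house: 2
  wall wall: 6

bring house; house wall; wall house; wall wall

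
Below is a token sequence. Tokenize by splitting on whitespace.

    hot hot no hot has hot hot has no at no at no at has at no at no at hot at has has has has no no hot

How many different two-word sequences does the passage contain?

14

29 tokens → 28 bigram windows in total.
Repeated bigrams (each contributes count−1 duplicates):
  no at: 5
  at no: 4
  has has: 3
  at has: 2
  has no: 2
  hot has: 2
  hot hot: 2
  no hot: 2
14 duplicate windows → 28 − 14 = 14 distinct.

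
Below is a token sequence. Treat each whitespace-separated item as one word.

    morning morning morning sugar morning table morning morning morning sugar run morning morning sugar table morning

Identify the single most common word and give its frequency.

"morning", 10 times

Unigram frequencies (highest first):
  morning: 10
  sugar: 3
  table: 2
  run: 1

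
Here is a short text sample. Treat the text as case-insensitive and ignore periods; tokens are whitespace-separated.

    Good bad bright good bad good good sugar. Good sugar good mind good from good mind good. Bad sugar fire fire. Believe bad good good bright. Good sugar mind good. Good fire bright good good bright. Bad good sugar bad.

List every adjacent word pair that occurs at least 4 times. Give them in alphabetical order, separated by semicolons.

Bigram counts meeting the condition (at least 4 times):
  good good: 4
  good sugar: 4

good good; good sugar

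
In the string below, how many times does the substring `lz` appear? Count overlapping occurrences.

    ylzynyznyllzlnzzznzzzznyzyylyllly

Sliding a length-2 window over the 33 characters (32 positions):
  position 2–3: lz
  position 11–12: lz

2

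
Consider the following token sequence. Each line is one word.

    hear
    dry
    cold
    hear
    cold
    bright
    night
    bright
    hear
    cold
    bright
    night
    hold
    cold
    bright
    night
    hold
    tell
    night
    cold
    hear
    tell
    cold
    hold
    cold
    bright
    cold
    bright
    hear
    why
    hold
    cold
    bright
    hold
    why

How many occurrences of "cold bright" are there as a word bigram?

6

Scanning the 34 overlapping bigram windows for "cold bright":
  position 5–6: cold bright
  position 10–11: cold bright
  position 14–15: cold bright
  position 25–26: cold bright
  position 27–28: cold bright
  position 32–33: cold bright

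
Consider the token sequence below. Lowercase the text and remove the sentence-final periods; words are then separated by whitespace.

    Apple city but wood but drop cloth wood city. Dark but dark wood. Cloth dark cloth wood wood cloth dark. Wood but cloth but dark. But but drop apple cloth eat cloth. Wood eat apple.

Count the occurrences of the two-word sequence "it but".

Scanning the 34 overlapping bigram windows for "it but":
  (none found)

0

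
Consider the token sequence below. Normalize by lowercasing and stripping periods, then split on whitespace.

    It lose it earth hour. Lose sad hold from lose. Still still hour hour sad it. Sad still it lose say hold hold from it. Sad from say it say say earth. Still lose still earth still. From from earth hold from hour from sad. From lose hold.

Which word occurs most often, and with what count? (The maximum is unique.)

Unigram frequencies (highest first):
  from: 8
  it: 6
  lose: 6
  still: 6
  sad: 5
  hold: 5
  … (3 more, each ≤ 4)

"from", 8 times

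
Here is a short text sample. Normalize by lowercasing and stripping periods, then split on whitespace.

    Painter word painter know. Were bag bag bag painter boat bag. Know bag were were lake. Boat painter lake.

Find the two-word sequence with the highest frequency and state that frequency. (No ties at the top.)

"bag bag", 2 times

Bigram frequencies (highest first):
  bag bag: 2
  painter word: 1
  word painter: 1
  painter know: 1
  know were: 1
  were bag: 1
  … (11 more, each ≤ 1)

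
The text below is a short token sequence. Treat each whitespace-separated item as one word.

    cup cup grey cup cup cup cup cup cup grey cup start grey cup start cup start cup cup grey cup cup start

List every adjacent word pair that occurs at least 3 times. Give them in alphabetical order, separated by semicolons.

Bigram counts meeting the condition (at least 3 times):
  cup cup: 8
  cup grey: 3
  cup start: 4
  grey cup: 4

cup cup; cup grey; cup start; grey cup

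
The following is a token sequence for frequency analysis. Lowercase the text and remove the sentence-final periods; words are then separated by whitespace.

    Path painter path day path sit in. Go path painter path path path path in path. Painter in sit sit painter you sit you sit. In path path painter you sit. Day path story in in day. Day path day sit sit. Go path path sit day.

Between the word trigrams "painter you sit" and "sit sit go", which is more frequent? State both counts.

"painter you sit" (2 vs 1)

"painter you sit": 2 occurrences
"sit sit go": 1 occurrence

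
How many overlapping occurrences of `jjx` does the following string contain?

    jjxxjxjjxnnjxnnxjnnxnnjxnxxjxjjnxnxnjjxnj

3

Sliding a length-3 window over the 41 characters (39 positions):
  position 1–3: jjx
  position 7–9: jjx
  position 37–39: jjx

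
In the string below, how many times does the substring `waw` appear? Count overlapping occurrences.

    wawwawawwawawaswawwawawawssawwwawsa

Sliding a length-3 window over the 35 characters (33 positions):
  position 1–3: waw
  position 4–6: waw
  position 6–8: waw
  position 9–11: waw
  position 11–13: waw
  position 16–18: waw
  position 19–21: waw
  position 21–23: waw
  position 23–25: waw
  position 31–33: waw

10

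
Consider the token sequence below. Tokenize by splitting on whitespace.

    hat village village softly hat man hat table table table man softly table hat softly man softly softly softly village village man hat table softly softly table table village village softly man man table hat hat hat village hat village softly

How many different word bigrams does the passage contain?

23

41 tokens → 40 bigram windows in total.
Repeated bigrams (each contributes count−1 duplicates):
  hat village: 3
  softly softly: 3
  table table: 3
  village softly: 3
  village village: 3
  hat hat: 2
  hat table: 2
  man hat: 2
  … (4 more repeated)
17 duplicate windows → 40 − 17 = 23 distinct.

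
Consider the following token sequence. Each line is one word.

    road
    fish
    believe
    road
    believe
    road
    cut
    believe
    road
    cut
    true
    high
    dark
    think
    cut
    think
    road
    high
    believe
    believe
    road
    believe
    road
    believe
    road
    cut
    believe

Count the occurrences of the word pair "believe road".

Scanning the 26 overlapping bigram windows for "believe road":
  position 3–4: believe road
  position 5–6: believe road
  position 8–9: believe road
  position 20–21: believe road
  position 22–23: believe road
  position 24–25: believe road

6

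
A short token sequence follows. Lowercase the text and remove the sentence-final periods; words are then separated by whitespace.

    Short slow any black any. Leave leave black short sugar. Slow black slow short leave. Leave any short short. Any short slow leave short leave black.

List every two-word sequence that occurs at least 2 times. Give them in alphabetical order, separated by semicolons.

Bigram counts meeting the condition (at least 2 times):
  any short: 2
  leave black: 2
  leave leave: 2
  short leave: 2
  short slow: 2

any short; leave black; leave leave; short leave; short slow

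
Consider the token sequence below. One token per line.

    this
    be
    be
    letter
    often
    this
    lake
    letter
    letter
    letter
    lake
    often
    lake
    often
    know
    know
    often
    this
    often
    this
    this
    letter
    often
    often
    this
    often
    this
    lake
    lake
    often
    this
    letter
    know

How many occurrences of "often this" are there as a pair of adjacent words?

Scanning the 32 overlapping bigram windows for "often this":
  position 5–6: often this
  position 17–18: often this
  position 19–20: often this
  position 24–25: often this
  position 26–27: often this
  position 30–31: often this

6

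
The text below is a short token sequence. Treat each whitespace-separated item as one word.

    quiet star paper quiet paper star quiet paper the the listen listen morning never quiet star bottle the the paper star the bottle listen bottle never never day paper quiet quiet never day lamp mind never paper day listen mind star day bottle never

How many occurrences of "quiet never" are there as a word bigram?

Scanning the 43 overlapping bigram windows for "quiet never":
  position 31–32: quiet never

1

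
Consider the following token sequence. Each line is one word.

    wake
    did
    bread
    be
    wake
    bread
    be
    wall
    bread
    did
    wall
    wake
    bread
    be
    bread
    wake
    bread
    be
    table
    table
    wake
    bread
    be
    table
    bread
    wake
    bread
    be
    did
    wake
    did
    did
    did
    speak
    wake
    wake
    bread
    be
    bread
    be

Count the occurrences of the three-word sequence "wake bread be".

Scanning the 38 overlapping trigram windows for "wake bread be":
  position 5–7: wake bread be
  position 12–14: wake bread be
  position 16–18: wake bread be
  position 21–23: wake bread be
  position 26–28: wake bread be
  position 36–38: wake bread be

6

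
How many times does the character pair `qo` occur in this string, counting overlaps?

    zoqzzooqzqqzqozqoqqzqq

Sliding a length-2 window over the 22 characters (21 positions):
  position 13–14: qo
  position 16–17: qo

2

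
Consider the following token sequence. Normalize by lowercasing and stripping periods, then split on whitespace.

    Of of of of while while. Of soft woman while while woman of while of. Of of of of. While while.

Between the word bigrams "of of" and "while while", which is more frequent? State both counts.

"of of" (7 vs 3)

"of of": 7 occurrences
"while while": 3 occurrences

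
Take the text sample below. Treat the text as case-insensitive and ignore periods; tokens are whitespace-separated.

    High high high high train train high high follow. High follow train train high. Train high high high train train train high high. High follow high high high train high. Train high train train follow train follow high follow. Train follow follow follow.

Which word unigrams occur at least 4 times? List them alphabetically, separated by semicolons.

follow; high; train

Unigram counts meeting the condition (at least 4 times):
  follow: 9
  high: 20
  train: 14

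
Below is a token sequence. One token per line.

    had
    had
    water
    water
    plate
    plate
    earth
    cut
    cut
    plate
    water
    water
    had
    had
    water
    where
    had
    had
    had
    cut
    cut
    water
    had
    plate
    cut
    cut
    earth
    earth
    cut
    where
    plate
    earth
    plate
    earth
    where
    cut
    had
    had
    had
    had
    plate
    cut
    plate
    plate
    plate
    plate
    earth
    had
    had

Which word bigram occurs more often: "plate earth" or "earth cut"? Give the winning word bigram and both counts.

"plate earth": 4 occurrences
"earth cut": 2 occurrences

"plate earth" (4 vs 2)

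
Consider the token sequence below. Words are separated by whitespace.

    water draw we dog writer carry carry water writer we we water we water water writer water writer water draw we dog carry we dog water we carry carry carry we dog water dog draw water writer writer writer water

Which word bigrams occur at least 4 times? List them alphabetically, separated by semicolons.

Bigram counts meeting the condition (at least 4 times):
  water writer: 4
  we dog: 4

water writer; we dog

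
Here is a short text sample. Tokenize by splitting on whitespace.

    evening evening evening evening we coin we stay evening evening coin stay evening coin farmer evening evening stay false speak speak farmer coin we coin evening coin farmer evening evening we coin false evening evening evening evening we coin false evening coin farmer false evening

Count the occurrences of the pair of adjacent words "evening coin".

Scanning the 44 overlapping bigram windows for "evening coin":
  position 10–11: evening coin
  position 13–14: evening coin
  position 26–27: evening coin
  position 41–42: evening coin

4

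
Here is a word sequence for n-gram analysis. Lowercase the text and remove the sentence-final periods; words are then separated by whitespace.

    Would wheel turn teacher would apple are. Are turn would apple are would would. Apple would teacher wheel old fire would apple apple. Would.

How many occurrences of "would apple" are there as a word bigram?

Scanning the 23 overlapping bigram windows for "would apple":
  position 5–6: would apple
  position 10–11: would apple
  position 14–15: would apple
  position 21–22: would apple

4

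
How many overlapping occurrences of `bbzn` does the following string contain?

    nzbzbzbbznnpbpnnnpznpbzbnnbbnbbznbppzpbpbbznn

Sliding a length-4 window over the 45 characters (42 positions):
  position 7–10: bbzn
  position 30–33: bbzn
  position 41–44: bbzn

3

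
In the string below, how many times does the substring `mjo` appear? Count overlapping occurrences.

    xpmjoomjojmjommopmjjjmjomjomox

5

Sliding a length-3 window over the 30 characters (28 positions):
  position 3–5: mjo
  position 7–9: mjo
  position 11–13: mjo
  position 22–24: mjo
  position 25–27: mjo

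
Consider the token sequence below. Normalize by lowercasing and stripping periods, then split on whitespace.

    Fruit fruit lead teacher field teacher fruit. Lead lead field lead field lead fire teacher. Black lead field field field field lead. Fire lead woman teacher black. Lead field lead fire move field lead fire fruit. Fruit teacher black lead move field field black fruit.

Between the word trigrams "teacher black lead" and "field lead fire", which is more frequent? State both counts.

"teacher black lead": 3 occurrences
"field lead fire": 4 occurrences

"field lead fire" (4 vs 3)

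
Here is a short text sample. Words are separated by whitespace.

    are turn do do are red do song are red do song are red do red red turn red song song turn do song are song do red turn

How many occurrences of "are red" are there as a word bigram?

3

Scanning the 28 overlapping bigram windows for "are red":
  position 5–6: are red
  position 9–10: are red
  position 13–14: are red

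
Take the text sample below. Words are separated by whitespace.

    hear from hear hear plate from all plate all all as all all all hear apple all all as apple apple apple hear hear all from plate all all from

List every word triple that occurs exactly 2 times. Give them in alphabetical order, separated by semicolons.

all all as; plate all all

Trigram counts meeting the condition (exactly 2 times):
  all all as: 2
  plate all all: 2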